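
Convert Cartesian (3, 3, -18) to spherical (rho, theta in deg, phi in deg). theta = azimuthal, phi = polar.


rho = sqrt(3^2 + 3^2 + (-18)^2) = 18.4932
theta = atan2(3, 3) = 45 deg
phi = acos(-18/18.4932) = 166.7373 deg

rho = 18.4932, theta = 45 deg, phi = 166.7373 deg


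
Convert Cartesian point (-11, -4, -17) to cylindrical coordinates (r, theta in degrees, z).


r = sqrt((-11)^2 + (-4)^2) = 11.7047
theta = atan2(-4, -11) = 199.9831 deg
z = -17

r = 11.7047, theta = 199.9831 deg, z = -17


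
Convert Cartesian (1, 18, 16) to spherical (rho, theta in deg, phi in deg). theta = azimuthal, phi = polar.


rho = sqrt(1^2 + 18^2 + 16^2) = 24.1039
theta = atan2(18, 1) = 86.8202 deg
phi = acos(16/24.1039) = 48.4103 deg

rho = 24.1039, theta = 86.8202 deg, phi = 48.4103 deg


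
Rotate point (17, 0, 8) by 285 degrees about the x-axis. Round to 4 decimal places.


x' = 17
y' = 0*cos(285) - 8*sin(285) = 7.7274
z' = 0*sin(285) + 8*cos(285) = 2.0706

(17, 7.7274, 2.0706)


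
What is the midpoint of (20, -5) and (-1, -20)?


Midpoint = ((20+-1)/2, (-5+-20)/2) = (9.5, -12.5)

(9.5, -12.5)


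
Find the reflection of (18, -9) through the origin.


Reflection through origin: (x, y) -> (-x, -y)
(18, -9) -> (-18, 9)

(-18, 9)


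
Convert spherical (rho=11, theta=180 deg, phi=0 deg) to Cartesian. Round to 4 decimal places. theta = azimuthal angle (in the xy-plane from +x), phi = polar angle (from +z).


x = 11 * sin(0) * cos(180) = 0
y = 11 * sin(0) * sin(180) = 0
z = 11 * cos(0) = 11

(0, 0, 11)


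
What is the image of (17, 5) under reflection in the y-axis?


Reflection across y-axis: (x, y) -> (-x, y)
(17, 5) -> (-17, 5)

(-17, 5)


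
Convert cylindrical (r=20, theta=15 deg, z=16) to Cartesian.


x = 20 * cos(15) = 19.3185
y = 20 * sin(15) = 5.1764
z = 16

(19.3185, 5.1764, 16)


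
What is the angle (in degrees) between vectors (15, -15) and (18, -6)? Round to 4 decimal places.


dot = 15*18 + -15*-6 = 360
|u| = 21.2132, |v| = 18.9737
cos(angle) = 0.8944
angle = 26.5651 degrees

26.5651 degrees


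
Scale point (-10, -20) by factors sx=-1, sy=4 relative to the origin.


Scaling: (x*sx, y*sy) = (-10*-1, -20*4) = (10, -80)

(10, -80)


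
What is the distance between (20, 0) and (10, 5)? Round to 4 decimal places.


d = sqrt((10-20)^2 + (5-0)^2) = 11.1803

11.1803


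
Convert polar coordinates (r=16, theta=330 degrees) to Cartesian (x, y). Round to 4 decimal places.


x = 16 * cos(330) = 13.8564
y = 16 * sin(330) = -8

(13.8564, -8)


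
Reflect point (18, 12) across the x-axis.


Reflection across x-axis: (x, y) -> (x, -y)
(18, 12) -> (18, -12)

(18, -12)


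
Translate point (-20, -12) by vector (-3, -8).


Translation: (x+dx, y+dy) = (-20+-3, -12+-8) = (-23, -20)

(-23, -20)


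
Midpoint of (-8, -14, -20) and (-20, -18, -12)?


Midpoint = ((-8+-20)/2, (-14+-18)/2, (-20+-12)/2) = (-14, -16, -16)

(-14, -16, -16)


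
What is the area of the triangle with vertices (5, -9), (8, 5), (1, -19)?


Area = |x1(y2-y3) + x2(y3-y1) + x3(y1-y2)| / 2
= |5*(5--19) + 8*(-19--9) + 1*(-9-5)| / 2
= 13

13


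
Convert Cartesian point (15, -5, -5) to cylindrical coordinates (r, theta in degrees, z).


r = sqrt(15^2 + (-5)^2) = 15.8114
theta = atan2(-5, 15) = 341.5651 deg
z = -5

r = 15.8114, theta = 341.5651 deg, z = -5


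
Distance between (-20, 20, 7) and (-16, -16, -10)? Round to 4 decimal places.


d = sqrt((-16--20)^2 + (-16-20)^2 + (-10-7)^2) = 40.0125

40.0125


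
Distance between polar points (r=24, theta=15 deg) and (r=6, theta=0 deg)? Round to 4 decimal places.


d = sqrt(r1^2 + r2^2 - 2*r1*r2*cos(t2-t1))
d = sqrt(24^2 + 6^2 - 2*24*6*cos(0-15)) = 18.2706

18.2706


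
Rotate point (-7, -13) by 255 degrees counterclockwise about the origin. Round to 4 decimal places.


x' = -7*cos(255) - -13*sin(255) = -10.7453
y' = -7*sin(255) + -13*cos(255) = 10.1261

(-10.7453, 10.1261)


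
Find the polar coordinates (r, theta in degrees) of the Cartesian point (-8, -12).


r = sqrt((-8)^2 + (-12)^2) = 14.4222
theta = atan2(-12, -8) = 236.3099 degrees

r = 14.4222, theta = 236.3099 degrees


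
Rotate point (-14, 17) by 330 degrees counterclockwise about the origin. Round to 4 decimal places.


x' = -14*cos(330) - 17*sin(330) = -3.6244
y' = -14*sin(330) + 17*cos(330) = 21.7224

(-3.6244, 21.7224)


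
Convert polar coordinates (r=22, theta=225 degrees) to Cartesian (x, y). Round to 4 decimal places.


x = 22 * cos(225) = -15.5563
y = 22 * sin(225) = -15.5563

(-15.5563, -15.5563)


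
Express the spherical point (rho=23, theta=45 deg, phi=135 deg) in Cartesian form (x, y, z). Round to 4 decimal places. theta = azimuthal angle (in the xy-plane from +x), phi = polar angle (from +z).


x = 23 * sin(135) * cos(45) = 11.5
y = 23 * sin(135) * sin(45) = 11.5
z = 23 * cos(135) = -16.2635

(11.5, 11.5, -16.2635)


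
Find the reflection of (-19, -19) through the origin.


Reflection through origin: (x, y) -> (-x, -y)
(-19, -19) -> (19, 19)

(19, 19)


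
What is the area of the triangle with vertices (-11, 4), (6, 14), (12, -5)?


Area = |x1(y2-y3) + x2(y3-y1) + x3(y1-y2)| / 2
= |-11*(14--5) + 6*(-5-4) + 12*(4-14)| / 2
= 191.5

191.5


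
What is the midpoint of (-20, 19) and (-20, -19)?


Midpoint = ((-20+-20)/2, (19+-19)/2) = (-20, 0)

(-20, 0)


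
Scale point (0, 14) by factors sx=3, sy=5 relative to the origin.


Scaling: (x*sx, y*sy) = (0*3, 14*5) = (0, 70)

(0, 70)


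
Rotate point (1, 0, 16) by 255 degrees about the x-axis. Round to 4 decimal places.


x' = 1
y' = 0*cos(255) - 16*sin(255) = 15.4548
z' = 0*sin(255) + 16*cos(255) = -4.1411

(1, 15.4548, -4.1411)


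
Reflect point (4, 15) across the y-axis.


Reflection across y-axis: (x, y) -> (-x, y)
(4, 15) -> (-4, 15)

(-4, 15)


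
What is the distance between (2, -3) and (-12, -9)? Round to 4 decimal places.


d = sqrt((-12-2)^2 + (-9--3)^2) = 15.2315

15.2315


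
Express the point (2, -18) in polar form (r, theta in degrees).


r = sqrt(2^2 + (-18)^2) = 18.1108
theta = atan2(-18, 2) = 276.3402 degrees

r = 18.1108, theta = 276.3402 degrees


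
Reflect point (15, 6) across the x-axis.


Reflection across x-axis: (x, y) -> (x, -y)
(15, 6) -> (15, -6)

(15, -6)


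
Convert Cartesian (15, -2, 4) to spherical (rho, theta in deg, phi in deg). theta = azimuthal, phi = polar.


rho = sqrt(15^2 + (-2)^2 + 4^2) = 15.6525
theta = atan2(-2, 15) = 352.4054 deg
phi = acos(4/15.6525) = 75.1938 deg

rho = 15.6525, theta = 352.4054 deg, phi = 75.1938 deg


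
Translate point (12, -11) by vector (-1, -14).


Translation: (x+dx, y+dy) = (12+-1, -11+-14) = (11, -25)

(11, -25)


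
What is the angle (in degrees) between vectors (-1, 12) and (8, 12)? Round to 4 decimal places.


dot = -1*8 + 12*12 = 136
|u| = 12.0416, |v| = 14.4222
cos(angle) = 0.7831
angle = 38.4537 degrees

38.4537 degrees


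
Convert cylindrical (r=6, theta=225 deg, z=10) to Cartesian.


x = 6 * cos(225) = -4.2426
y = 6 * sin(225) = -4.2426
z = 10

(-4.2426, -4.2426, 10)


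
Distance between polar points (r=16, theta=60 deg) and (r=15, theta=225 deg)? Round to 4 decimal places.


d = sqrt(r1^2 + r2^2 - 2*r1*r2*cos(t2-t1))
d = sqrt(16^2 + 15^2 - 2*16*15*cos(225-60)) = 30.7351

30.7351


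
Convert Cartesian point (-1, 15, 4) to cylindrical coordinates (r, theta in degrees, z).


r = sqrt((-1)^2 + 15^2) = 15.0333
theta = atan2(15, -1) = 93.8141 deg
z = 4

r = 15.0333, theta = 93.8141 deg, z = 4


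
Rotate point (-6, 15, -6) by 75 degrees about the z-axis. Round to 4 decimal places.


x' = -6*cos(75) - 15*sin(75) = -16.0418
y' = -6*sin(75) + 15*cos(75) = -1.9133
z' = -6

(-16.0418, -1.9133, -6)


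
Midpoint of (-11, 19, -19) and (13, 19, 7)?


Midpoint = ((-11+13)/2, (19+19)/2, (-19+7)/2) = (1, 19, -6)

(1, 19, -6)


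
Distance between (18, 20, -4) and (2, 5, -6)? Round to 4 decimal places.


d = sqrt((2-18)^2 + (5-20)^2 + (-6--4)^2) = 22.0227

22.0227


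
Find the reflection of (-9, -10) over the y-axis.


Reflection across y-axis: (x, y) -> (-x, y)
(-9, -10) -> (9, -10)

(9, -10)


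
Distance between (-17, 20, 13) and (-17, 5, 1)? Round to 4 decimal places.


d = sqrt((-17--17)^2 + (5-20)^2 + (1-13)^2) = 19.2094

19.2094


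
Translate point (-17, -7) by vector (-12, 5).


Translation: (x+dx, y+dy) = (-17+-12, -7+5) = (-29, -2)

(-29, -2)


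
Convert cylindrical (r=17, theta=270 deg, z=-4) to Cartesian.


x = 17 * cos(270) = 0
y = 17 * sin(270) = -17
z = -4

(0, -17, -4)


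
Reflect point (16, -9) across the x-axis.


Reflection across x-axis: (x, y) -> (x, -y)
(16, -9) -> (16, 9)

(16, 9)


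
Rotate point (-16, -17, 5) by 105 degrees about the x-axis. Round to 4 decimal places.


x' = -16
y' = -17*cos(105) - 5*sin(105) = -0.4297
z' = -17*sin(105) + 5*cos(105) = -17.7148

(-16, -0.4297, -17.7148)


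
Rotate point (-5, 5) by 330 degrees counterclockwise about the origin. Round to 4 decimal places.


x' = -5*cos(330) - 5*sin(330) = -1.8301
y' = -5*sin(330) + 5*cos(330) = 6.8301

(-1.8301, 6.8301)


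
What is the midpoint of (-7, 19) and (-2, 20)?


Midpoint = ((-7+-2)/2, (19+20)/2) = (-4.5, 19.5)

(-4.5, 19.5)


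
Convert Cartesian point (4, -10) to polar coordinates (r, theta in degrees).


r = sqrt(4^2 + (-10)^2) = 10.7703
theta = atan2(-10, 4) = 291.8014 degrees

r = 10.7703, theta = 291.8014 degrees


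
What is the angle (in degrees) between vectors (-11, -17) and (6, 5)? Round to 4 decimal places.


dot = -11*6 + -17*5 = -151
|u| = 20.2485, |v| = 7.8102
cos(angle) = -0.9548
angle = 162.7108 degrees

162.7108 degrees


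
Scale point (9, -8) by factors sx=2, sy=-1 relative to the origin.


Scaling: (x*sx, y*sy) = (9*2, -8*-1) = (18, 8)

(18, 8)


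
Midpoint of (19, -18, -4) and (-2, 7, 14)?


Midpoint = ((19+-2)/2, (-18+7)/2, (-4+14)/2) = (8.5, -5.5, 5)

(8.5, -5.5, 5)


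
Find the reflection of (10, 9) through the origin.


Reflection through origin: (x, y) -> (-x, -y)
(10, 9) -> (-10, -9)

(-10, -9)


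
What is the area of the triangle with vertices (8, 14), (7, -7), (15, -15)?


Area = |x1(y2-y3) + x2(y3-y1) + x3(y1-y2)| / 2
= |8*(-7--15) + 7*(-15-14) + 15*(14--7)| / 2
= 88

88


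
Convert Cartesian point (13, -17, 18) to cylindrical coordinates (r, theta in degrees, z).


r = sqrt(13^2 + (-17)^2) = 21.4009
theta = atan2(-17, 13) = 307.4054 deg
z = 18

r = 21.4009, theta = 307.4054 deg, z = 18


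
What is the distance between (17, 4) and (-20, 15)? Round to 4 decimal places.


d = sqrt((-20-17)^2 + (15-4)^2) = 38.6005

38.6005


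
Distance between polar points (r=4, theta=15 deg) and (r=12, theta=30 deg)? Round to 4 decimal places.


d = sqrt(r1^2 + r2^2 - 2*r1*r2*cos(t2-t1))
d = sqrt(4^2 + 12^2 - 2*4*12*cos(30-15)) = 8.2019

8.2019


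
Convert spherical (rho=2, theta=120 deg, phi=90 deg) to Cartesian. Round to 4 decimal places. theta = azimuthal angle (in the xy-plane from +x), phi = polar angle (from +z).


x = 2 * sin(90) * cos(120) = -1
y = 2 * sin(90) * sin(120) = 1.7321
z = 2 * cos(90) = 0

(-1, 1.7321, 0)


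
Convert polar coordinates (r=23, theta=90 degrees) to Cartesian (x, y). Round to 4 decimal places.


x = 23 * cos(90) = 0
y = 23 * sin(90) = 23

(0, 23)


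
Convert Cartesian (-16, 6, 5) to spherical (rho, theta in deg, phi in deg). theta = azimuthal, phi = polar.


rho = sqrt((-16)^2 + 6^2 + 5^2) = 17.8045
theta = atan2(6, -16) = 159.444 deg
phi = acos(5/17.8045) = 73.6904 deg

rho = 17.8045, theta = 159.444 deg, phi = 73.6904 deg


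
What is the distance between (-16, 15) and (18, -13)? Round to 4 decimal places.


d = sqrt((18--16)^2 + (-13-15)^2) = 44.0454

44.0454


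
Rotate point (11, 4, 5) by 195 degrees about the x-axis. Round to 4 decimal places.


x' = 11
y' = 4*cos(195) - 5*sin(195) = -2.5696
z' = 4*sin(195) + 5*cos(195) = -5.8649

(11, -2.5696, -5.8649)


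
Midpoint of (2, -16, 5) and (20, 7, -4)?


Midpoint = ((2+20)/2, (-16+7)/2, (5+-4)/2) = (11, -4.5, 0.5)

(11, -4.5, 0.5)


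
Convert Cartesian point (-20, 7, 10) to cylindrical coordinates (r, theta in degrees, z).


r = sqrt((-20)^2 + 7^2) = 21.1896
theta = atan2(7, -20) = 160.71 deg
z = 10

r = 21.1896, theta = 160.71 deg, z = 10


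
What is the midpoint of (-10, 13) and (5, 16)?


Midpoint = ((-10+5)/2, (13+16)/2) = (-2.5, 14.5)

(-2.5, 14.5)


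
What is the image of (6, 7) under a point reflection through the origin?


Reflection through origin: (x, y) -> (-x, -y)
(6, 7) -> (-6, -7)

(-6, -7)


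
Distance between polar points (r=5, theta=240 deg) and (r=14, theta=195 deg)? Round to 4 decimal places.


d = sqrt(r1^2 + r2^2 - 2*r1*r2*cos(t2-t1))
d = sqrt(5^2 + 14^2 - 2*5*14*cos(195-240)) = 11.0456

11.0456


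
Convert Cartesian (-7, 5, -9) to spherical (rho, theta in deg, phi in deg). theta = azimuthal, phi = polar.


rho = sqrt((-7)^2 + 5^2 + (-9)^2) = 12.4499
theta = atan2(5, -7) = 144.4623 deg
phi = acos(-9/12.4499) = 136.2942 deg

rho = 12.4499, theta = 144.4623 deg, phi = 136.2942 deg


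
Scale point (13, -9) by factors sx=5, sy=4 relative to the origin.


Scaling: (x*sx, y*sy) = (13*5, -9*4) = (65, -36)

(65, -36)


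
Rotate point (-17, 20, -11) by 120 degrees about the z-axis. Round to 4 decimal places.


x' = -17*cos(120) - 20*sin(120) = -8.8205
y' = -17*sin(120) + 20*cos(120) = -24.7224
z' = -11

(-8.8205, -24.7224, -11)


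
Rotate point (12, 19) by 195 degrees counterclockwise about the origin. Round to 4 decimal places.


x' = 12*cos(195) - 19*sin(195) = -6.6735
y' = 12*sin(195) + 19*cos(195) = -21.4584

(-6.6735, -21.4584)


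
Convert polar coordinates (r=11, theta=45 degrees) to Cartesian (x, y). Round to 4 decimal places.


x = 11 * cos(45) = 7.7782
y = 11 * sin(45) = 7.7782

(7.7782, 7.7782)


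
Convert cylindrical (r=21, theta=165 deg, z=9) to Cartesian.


x = 21 * cos(165) = -20.2844
y = 21 * sin(165) = 5.4352
z = 9

(-20.2844, 5.4352, 9)


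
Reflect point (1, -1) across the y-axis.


Reflection across y-axis: (x, y) -> (-x, y)
(1, -1) -> (-1, -1)

(-1, -1)


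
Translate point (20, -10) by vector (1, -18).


Translation: (x+dx, y+dy) = (20+1, -10+-18) = (21, -28)

(21, -28)


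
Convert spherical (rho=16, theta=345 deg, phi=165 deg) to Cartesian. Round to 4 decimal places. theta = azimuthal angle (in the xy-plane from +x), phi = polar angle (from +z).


x = 16 * sin(165) * cos(345) = 4
y = 16 * sin(165) * sin(345) = -1.0718
z = 16 * cos(165) = -15.4548

(4, -1.0718, -15.4548)


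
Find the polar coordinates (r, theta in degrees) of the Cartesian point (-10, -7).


r = sqrt((-10)^2 + (-7)^2) = 12.2066
theta = atan2(-7, -10) = 214.992 degrees

r = 12.2066, theta = 214.992 degrees


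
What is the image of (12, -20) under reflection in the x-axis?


Reflection across x-axis: (x, y) -> (x, -y)
(12, -20) -> (12, 20)

(12, 20)


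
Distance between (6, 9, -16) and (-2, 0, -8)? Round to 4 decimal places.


d = sqrt((-2-6)^2 + (0-9)^2 + (-8--16)^2) = 14.4568

14.4568


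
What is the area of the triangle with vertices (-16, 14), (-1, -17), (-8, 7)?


Area = |x1(y2-y3) + x2(y3-y1) + x3(y1-y2)| / 2
= |-16*(-17-7) + -1*(7-14) + -8*(14--17)| / 2
= 71.5

71.5


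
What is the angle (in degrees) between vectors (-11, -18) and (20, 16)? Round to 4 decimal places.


dot = -11*20 + -18*16 = -508
|u| = 21.095, |v| = 25.6125
cos(angle) = -0.9402
angle = 160.0894 degrees

160.0894 degrees


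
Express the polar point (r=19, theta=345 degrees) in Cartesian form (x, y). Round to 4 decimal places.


x = 19 * cos(345) = 18.3526
y = 19 * sin(345) = -4.9176

(18.3526, -4.9176)


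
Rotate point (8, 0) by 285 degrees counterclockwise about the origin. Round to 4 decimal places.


x' = 8*cos(285) - 0*sin(285) = 2.0706
y' = 8*sin(285) + 0*cos(285) = -7.7274

(2.0706, -7.7274)


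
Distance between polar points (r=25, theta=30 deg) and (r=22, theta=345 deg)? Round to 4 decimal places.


d = sqrt(r1^2 + r2^2 - 2*r1*r2*cos(t2-t1))
d = sqrt(25^2 + 22^2 - 2*25*22*cos(345-30)) = 18.1984

18.1984


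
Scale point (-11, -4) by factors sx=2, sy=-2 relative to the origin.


Scaling: (x*sx, y*sy) = (-11*2, -4*-2) = (-22, 8)

(-22, 8)


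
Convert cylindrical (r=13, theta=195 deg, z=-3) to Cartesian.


x = 13 * cos(195) = -12.557
y = 13 * sin(195) = -3.3646
z = -3

(-12.557, -3.3646, -3)


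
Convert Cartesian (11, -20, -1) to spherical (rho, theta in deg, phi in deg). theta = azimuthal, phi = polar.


rho = sqrt(11^2 + (-20)^2 + (-1)^2) = 22.8473
theta = atan2(-20, 11) = 298.8108 deg
phi = acos(-1/22.8473) = 92.5086 deg

rho = 22.8473, theta = 298.8108 deg, phi = 92.5086 deg


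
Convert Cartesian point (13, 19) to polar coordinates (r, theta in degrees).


r = sqrt(13^2 + 19^2) = 23.0217
theta = atan2(19, 13) = 55.6197 degrees

r = 23.0217, theta = 55.6197 degrees


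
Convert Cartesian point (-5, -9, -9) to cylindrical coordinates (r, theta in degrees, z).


r = sqrt((-5)^2 + (-9)^2) = 10.2956
theta = atan2(-9, -5) = 240.9454 deg
z = -9

r = 10.2956, theta = 240.9454 deg, z = -9


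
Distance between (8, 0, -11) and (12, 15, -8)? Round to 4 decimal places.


d = sqrt((12-8)^2 + (15-0)^2 + (-8--11)^2) = 15.8114

15.8114


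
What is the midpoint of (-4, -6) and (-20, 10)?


Midpoint = ((-4+-20)/2, (-6+10)/2) = (-12, 2)

(-12, 2)


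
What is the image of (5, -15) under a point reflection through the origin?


Reflection through origin: (x, y) -> (-x, -y)
(5, -15) -> (-5, 15)

(-5, 15)


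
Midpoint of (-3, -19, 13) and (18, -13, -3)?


Midpoint = ((-3+18)/2, (-19+-13)/2, (13+-3)/2) = (7.5, -16, 5)

(7.5, -16, 5)


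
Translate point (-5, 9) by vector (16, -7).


Translation: (x+dx, y+dy) = (-5+16, 9+-7) = (11, 2)

(11, 2)


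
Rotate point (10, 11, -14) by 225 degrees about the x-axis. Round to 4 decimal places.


x' = 10
y' = 11*cos(225) - -14*sin(225) = -17.6777
z' = 11*sin(225) + -14*cos(225) = 2.1213

(10, -17.6777, 2.1213)


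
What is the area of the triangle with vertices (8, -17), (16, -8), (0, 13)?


Area = |x1(y2-y3) + x2(y3-y1) + x3(y1-y2)| / 2
= |8*(-8-13) + 16*(13--17) + 0*(-17--8)| / 2
= 156

156


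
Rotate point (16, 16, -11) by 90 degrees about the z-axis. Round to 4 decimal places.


x' = 16*cos(90) - 16*sin(90) = -16
y' = 16*sin(90) + 16*cos(90) = 16
z' = -11

(-16, 16, -11)


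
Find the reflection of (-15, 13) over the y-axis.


Reflection across y-axis: (x, y) -> (-x, y)
(-15, 13) -> (15, 13)

(15, 13)


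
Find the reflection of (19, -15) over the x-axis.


Reflection across x-axis: (x, y) -> (x, -y)
(19, -15) -> (19, 15)

(19, 15)


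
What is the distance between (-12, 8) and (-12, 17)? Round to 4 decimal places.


d = sqrt((-12--12)^2 + (17-8)^2) = 9

9


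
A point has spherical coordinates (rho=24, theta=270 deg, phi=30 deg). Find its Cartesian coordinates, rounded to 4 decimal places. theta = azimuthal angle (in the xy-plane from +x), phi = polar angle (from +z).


x = 24 * sin(30) * cos(270) = 0
y = 24 * sin(30) * sin(270) = -12
z = 24 * cos(30) = 20.7846

(0, -12, 20.7846)


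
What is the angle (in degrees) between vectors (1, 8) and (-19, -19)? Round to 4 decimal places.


dot = 1*-19 + 8*-19 = -171
|u| = 8.0623, |v| = 26.8701
cos(angle) = -0.7894
angle = 142.125 degrees

142.125 degrees


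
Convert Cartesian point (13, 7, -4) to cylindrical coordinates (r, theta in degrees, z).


r = sqrt(13^2 + 7^2) = 14.7648
theta = atan2(7, 13) = 28.3008 deg
z = -4

r = 14.7648, theta = 28.3008 deg, z = -4


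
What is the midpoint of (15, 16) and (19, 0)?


Midpoint = ((15+19)/2, (16+0)/2) = (17, 8)

(17, 8)


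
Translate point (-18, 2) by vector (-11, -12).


Translation: (x+dx, y+dy) = (-18+-11, 2+-12) = (-29, -10)

(-29, -10)


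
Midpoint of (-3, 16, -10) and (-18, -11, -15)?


Midpoint = ((-3+-18)/2, (16+-11)/2, (-10+-15)/2) = (-10.5, 2.5, -12.5)

(-10.5, 2.5, -12.5)


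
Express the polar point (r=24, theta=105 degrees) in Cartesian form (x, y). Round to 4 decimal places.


x = 24 * cos(105) = -6.2117
y = 24 * sin(105) = 23.1822

(-6.2117, 23.1822)


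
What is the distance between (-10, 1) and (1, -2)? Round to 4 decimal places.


d = sqrt((1--10)^2 + (-2-1)^2) = 11.4018

11.4018


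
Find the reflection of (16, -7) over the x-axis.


Reflection across x-axis: (x, y) -> (x, -y)
(16, -7) -> (16, 7)

(16, 7)


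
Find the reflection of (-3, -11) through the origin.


Reflection through origin: (x, y) -> (-x, -y)
(-3, -11) -> (3, 11)

(3, 11)


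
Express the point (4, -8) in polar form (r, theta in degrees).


r = sqrt(4^2 + (-8)^2) = 8.9443
theta = atan2(-8, 4) = 296.5651 degrees

r = 8.9443, theta = 296.5651 degrees


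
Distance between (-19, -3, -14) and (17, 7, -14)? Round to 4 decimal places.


d = sqrt((17--19)^2 + (7--3)^2 + (-14--14)^2) = 37.3631

37.3631


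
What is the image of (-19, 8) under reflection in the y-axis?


Reflection across y-axis: (x, y) -> (-x, y)
(-19, 8) -> (19, 8)

(19, 8)


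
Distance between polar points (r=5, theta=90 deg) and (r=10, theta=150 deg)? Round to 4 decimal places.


d = sqrt(r1^2 + r2^2 - 2*r1*r2*cos(t2-t1))
d = sqrt(5^2 + 10^2 - 2*5*10*cos(150-90)) = 8.6603

8.6603


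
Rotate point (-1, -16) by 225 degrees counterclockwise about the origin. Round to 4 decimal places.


x' = -1*cos(225) - -16*sin(225) = -10.6066
y' = -1*sin(225) + -16*cos(225) = 12.0208

(-10.6066, 12.0208)


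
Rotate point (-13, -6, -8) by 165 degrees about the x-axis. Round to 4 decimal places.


x' = -13
y' = -6*cos(165) - -8*sin(165) = 7.8661
z' = -6*sin(165) + -8*cos(165) = 6.1745

(-13, 7.8661, 6.1745)


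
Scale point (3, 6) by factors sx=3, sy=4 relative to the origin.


Scaling: (x*sx, y*sy) = (3*3, 6*4) = (9, 24)

(9, 24)


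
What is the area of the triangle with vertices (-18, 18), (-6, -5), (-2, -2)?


Area = |x1(y2-y3) + x2(y3-y1) + x3(y1-y2)| / 2
= |-18*(-5--2) + -6*(-2-18) + -2*(18--5)| / 2
= 64

64


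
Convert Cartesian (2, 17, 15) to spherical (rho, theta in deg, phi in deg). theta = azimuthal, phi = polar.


rho = sqrt(2^2 + 17^2 + 15^2) = 22.7596
theta = atan2(17, 2) = 83.2902 deg
phi = acos(15/22.7596) = 48.7716 deg

rho = 22.7596, theta = 83.2902 deg, phi = 48.7716 deg


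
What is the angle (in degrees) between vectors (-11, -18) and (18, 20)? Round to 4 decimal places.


dot = -11*18 + -18*20 = -558
|u| = 21.095, |v| = 26.9072
cos(angle) = -0.9831
angle = 169.4424 degrees

169.4424 degrees


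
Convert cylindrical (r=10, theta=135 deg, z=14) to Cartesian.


x = 10 * cos(135) = -7.0711
y = 10 * sin(135) = 7.0711
z = 14

(-7.0711, 7.0711, 14)


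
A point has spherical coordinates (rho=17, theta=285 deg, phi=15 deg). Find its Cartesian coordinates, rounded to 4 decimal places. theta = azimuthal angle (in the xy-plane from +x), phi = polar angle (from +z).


x = 17 * sin(15) * cos(285) = 1.1388
y = 17 * sin(15) * sin(285) = -4.25
z = 17 * cos(15) = 16.4207

(1.1388, -4.25, 16.4207)


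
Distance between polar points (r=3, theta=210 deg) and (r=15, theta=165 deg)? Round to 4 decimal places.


d = sqrt(r1^2 + r2^2 - 2*r1*r2*cos(t2-t1))
d = sqrt(3^2 + 15^2 - 2*3*15*cos(165-210)) = 13.0522

13.0522


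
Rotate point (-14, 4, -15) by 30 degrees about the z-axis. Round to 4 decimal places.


x' = -14*cos(30) - 4*sin(30) = -14.1244
y' = -14*sin(30) + 4*cos(30) = -3.5359
z' = -15

(-14.1244, -3.5359, -15)


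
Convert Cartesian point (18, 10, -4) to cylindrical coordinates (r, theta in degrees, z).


r = sqrt(18^2 + 10^2) = 20.5913
theta = atan2(10, 18) = 29.0546 deg
z = -4

r = 20.5913, theta = 29.0546 deg, z = -4


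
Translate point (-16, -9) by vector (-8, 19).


Translation: (x+dx, y+dy) = (-16+-8, -9+19) = (-24, 10)

(-24, 10)


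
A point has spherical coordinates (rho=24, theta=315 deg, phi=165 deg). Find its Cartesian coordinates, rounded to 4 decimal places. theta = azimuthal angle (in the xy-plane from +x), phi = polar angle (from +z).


x = 24 * sin(165) * cos(315) = 4.3923
y = 24 * sin(165) * sin(315) = -4.3923
z = 24 * cos(165) = -23.1822

(4.3923, -4.3923, -23.1822)


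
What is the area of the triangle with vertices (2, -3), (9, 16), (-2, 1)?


Area = |x1(y2-y3) + x2(y3-y1) + x3(y1-y2)| / 2
= |2*(16-1) + 9*(1--3) + -2*(-3-16)| / 2
= 52

52


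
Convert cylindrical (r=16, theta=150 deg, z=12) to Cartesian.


x = 16 * cos(150) = -13.8564
y = 16 * sin(150) = 8
z = 12

(-13.8564, 8, 12)


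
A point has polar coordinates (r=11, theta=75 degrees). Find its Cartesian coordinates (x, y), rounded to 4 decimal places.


x = 11 * cos(75) = 2.847
y = 11 * sin(75) = 10.6252

(2.847, 10.6252)


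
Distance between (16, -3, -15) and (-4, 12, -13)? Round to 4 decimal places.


d = sqrt((-4-16)^2 + (12--3)^2 + (-13--15)^2) = 25.0799

25.0799


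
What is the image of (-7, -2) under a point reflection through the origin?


Reflection through origin: (x, y) -> (-x, -y)
(-7, -2) -> (7, 2)

(7, 2)


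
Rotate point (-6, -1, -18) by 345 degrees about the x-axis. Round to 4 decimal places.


x' = -6
y' = -1*cos(345) - -18*sin(345) = -5.6247
z' = -1*sin(345) + -18*cos(345) = -17.1278

(-6, -5.6247, -17.1278)


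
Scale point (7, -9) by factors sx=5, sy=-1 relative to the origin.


Scaling: (x*sx, y*sy) = (7*5, -9*-1) = (35, 9)

(35, 9)


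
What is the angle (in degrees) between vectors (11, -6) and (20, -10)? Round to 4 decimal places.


dot = 11*20 + -6*-10 = 280
|u| = 12.53, |v| = 22.3607
cos(angle) = 0.9994
angle = 2.0454 degrees

2.0454 degrees


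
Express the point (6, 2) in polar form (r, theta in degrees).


r = sqrt(6^2 + 2^2) = 6.3246
theta = atan2(2, 6) = 18.4349 degrees

r = 6.3246, theta = 18.4349 degrees


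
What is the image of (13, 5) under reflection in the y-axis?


Reflection across y-axis: (x, y) -> (-x, y)
(13, 5) -> (-13, 5)

(-13, 5)


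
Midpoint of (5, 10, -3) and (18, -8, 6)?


Midpoint = ((5+18)/2, (10+-8)/2, (-3+6)/2) = (11.5, 1, 1.5)

(11.5, 1, 1.5)


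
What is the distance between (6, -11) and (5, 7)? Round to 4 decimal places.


d = sqrt((5-6)^2 + (7--11)^2) = 18.0278

18.0278


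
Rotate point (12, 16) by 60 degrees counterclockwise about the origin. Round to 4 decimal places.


x' = 12*cos(60) - 16*sin(60) = -7.8564
y' = 12*sin(60) + 16*cos(60) = 18.3923

(-7.8564, 18.3923)


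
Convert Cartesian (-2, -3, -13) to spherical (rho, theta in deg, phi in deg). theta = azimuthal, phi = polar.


rho = sqrt((-2)^2 + (-3)^2 + (-13)^2) = 13.4907
theta = atan2(-3, -2) = 236.3099 deg
phi = acos(-13/13.4907) = 164.4986 deg

rho = 13.4907, theta = 236.3099 deg, phi = 164.4986 deg


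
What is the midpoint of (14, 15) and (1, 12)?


Midpoint = ((14+1)/2, (15+12)/2) = (7.5, 13.5)

(7.5, 13.5)


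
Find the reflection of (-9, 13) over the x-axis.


Reflection across x-axis: (x, y) -> (x, -y)
(-9, 13) -> (-9, -13)

(-9, -13)


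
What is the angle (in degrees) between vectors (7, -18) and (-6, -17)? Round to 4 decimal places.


dot = 7*-6 + -18*-17 = 264
|u| = 19.3132, |v| = 18.0278
cos(angle) = 0.7582
angle = 40.6905 degrees

40.6905 degrees


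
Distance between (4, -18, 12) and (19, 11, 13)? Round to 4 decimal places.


d = sqrt((19-4)^2 + (11--18)^2 + (13-12)^2) = 32.665

32.665


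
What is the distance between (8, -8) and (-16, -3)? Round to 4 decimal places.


d = sqrt((-16-8)^2 + (-3--8)^2) = 24.5153

24.5153


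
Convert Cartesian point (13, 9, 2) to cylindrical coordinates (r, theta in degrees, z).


r = sqrt(13^2 + 9^2) = 15.8114
theta = atan2(9, 13) = 34.6952 deg
z = 2

r = 15.8114, theta = 34.6952 deg, z = 2


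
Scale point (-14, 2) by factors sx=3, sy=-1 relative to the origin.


Scaling: (x*sx, y*sy) = (-14*3, 2*-1) = (-42, -2)

(-42, -2)


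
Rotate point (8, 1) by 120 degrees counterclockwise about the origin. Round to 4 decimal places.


x' = 8*cos(120) - 1*sin(120) = -4.866
y' = 8*sin(120) + 1*cos(120) = 6.4282

(-4.866, 6.4282)


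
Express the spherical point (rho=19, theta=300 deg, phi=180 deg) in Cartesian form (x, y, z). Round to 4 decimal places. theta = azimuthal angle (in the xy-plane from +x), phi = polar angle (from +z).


x = 19 * sin(180) * cos(300) = 0
y = 19 * sin(180) * sin(300) = 0
z = 19 * cos(180) = -19

(0, 0, -19)


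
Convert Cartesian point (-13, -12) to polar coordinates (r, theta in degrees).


r = sqrt((-13)^2 + (-12)^2) = 17.6918
theta = atan2(-12, -13) = 222.7094 degrees

r = 17.6918, theta = 222.7094 degrees


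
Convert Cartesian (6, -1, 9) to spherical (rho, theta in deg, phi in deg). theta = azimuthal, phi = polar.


rho = sqrt(6^2 + (-1)^2 + 9^2) = 10.8628
theta = atan2(-1, 6) = 350.5377 deg
phi = acos(9/10.8628) = 34.0533 deg

rho = 10.8628, theta = 350.5377 deg, phi = 34.0533 deg


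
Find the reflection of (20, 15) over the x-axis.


Reflection across x-axis: (x, y) -> (x, -y)
(20, 15) -> (20, -15)

(20, -15)


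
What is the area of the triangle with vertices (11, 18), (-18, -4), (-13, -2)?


Area = |x1(y2-y3) + x2(y3-y1) + x3(y1-y2)| / 2
= |11*(-4--2) + -18*(-2-18) + -13*(18--4)| / 2
= 26

26


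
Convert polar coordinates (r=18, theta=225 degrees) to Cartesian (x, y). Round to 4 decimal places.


x = 18 * cos(225) = -12.7279
y = 18 * sin(225) = -12.7279

(-12.7279, -12.7279)


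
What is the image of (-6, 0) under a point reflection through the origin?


Reflection through origin: (x, y) -> (-x, -y)
(-6, 0) -> (6, 0)

(6, 0)


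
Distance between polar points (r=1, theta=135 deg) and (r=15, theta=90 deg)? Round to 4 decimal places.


d = sqrt(r1^2 + r2^2 - 2*r1*r2*cos(t2-t1))
d = sqrt(1^2 + 15^2 - 2*1*15*cos(90-135)) = 14.3104

14.3104


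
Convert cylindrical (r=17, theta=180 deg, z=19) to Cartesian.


x = 17 * cos(180) = -17
y = 17 * sin(180) = 0
z = 19

(-17, 0, 19)


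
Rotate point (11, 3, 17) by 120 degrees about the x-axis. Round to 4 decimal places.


x' = 11
y' = 3*cos(120) - 17*sin(120) = -16.2224
z' = 3*sin(120) + 17*cos(120) = -5.9019

(11, -16.2224, -5.9019)


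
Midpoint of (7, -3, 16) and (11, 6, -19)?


Midpoint = ((7+11)/2, (-3+6)/2, (16+-19)/2) = (9, 1.5, -1.5)

(9, 1.5, -1.5)


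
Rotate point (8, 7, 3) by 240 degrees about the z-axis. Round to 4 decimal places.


x' = 8*cos(240) - 7*sin(240) = 2.0622
y' = 8*sin(240) + 7*cos(240) = -10.4282
z' = 3

(2.0622, -10.4282, 3)


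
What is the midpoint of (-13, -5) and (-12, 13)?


Midpoint = ((-13+-12)/2, (-5+13)/2) = (-12.5, 4)

(-12.5, 4)


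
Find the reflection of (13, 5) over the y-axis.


Reflection across y-axis: (x, y) -> (-x, y)
(13, 5) -> (-13, 5)

(-13, 5)


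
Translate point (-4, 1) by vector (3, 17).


Translation: (x+dx, y+dy) = (-4+3, 1+17) = (-1, 18)

(-1, 18)


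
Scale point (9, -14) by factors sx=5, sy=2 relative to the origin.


Scaling: (x*sx, y*sy) = (9*5, -14*2) = (45, -28)

(45, -28)


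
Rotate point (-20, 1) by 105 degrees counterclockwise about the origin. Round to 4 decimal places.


x' = -20*cos(105) - 1*sin(105) = 4.2105
y' = -20*sin(105) + 1*cos(105) = -19.5773

(4.2105, -19.5773)


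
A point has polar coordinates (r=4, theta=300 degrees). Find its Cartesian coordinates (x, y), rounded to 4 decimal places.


x = 4 * cos(300) = 2
y = 4 * sin(300) = -3.4641

(2, -3.4641)


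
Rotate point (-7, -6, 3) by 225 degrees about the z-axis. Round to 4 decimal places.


x' = -7*cos(225) - -6*sin(225) = 0.7071
y' = -7*sin(225) + -6*cos(225) = 9.1924
z' = 3

(0.7071, 9.1924, 3)


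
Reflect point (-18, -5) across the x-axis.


Reflection across x-axis: (x, y) -> (x, -y)
(-18, -5) -> (-18, 5)

(-18, 5)


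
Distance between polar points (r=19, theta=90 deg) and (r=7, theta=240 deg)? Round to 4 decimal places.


d = sqrt(r1^2 + r2^2 - 2*r1*r2*cos(t2-t1))
d = sqrt(19^2 + 7^2 - 2*19*7*cos(240-90)) = 25.3054

25.3054


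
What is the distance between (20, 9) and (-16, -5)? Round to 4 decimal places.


d = sqrt((-16-20)^2 + (-5-9)^2) = 38.6264

38.6264


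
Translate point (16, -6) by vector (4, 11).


Translation: (x+dx, y+dy) = (16+4, -6+11) = (20, 5)

(20, 5)


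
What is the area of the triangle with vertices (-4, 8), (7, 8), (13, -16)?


Area = |x1(y2-y3) + x2(y3-y1) + x3(y1-y2)| / 2
= |-4*(8--16) + 7*(-16-8) + 13*(8-8)| / 2
= 132

132


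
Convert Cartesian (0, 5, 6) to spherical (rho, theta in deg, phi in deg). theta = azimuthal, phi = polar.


rho = sqrt(0^2 + 5^2 + 6^2) = 7.8102
theta = atan2(5, 0) = 90 deg
phi = acos(6/7.8102) = 39.8056 deg

rho = 7.8102, theta = 90 deg, phi = 39.8056 deg


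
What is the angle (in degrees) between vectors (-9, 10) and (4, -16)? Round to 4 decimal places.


dot = -9*4 + 10*-16 = -196
|u| = 13.4536, |v| = 16.4924
cos(angle) = -0.8833
angle = 152.049 degrees

152.049 degrees


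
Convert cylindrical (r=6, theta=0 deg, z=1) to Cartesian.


x = 6 * cos(0) = 6
y = 6 * sin(0) = 0
z = 1

(6, 0, 1)


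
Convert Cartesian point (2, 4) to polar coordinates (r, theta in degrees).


r = sqrt(2^2 + 4^2) = 4.4721
theta = atan2(4, 2) = 63.4349 degrees

r = 4.4721, theta = 63.4349 degrees


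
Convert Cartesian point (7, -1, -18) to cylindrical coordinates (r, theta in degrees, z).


r = sqrt(7^2 + (-1)^2) = 7.0711
theta = atan2(-1, 7) = 351.8699 deg
z = -18

r = 7.0711, theta = 351.8699 deg, z = -18


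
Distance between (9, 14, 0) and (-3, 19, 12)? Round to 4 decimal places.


d = sqrt((-3-9)^2 + (19-14)^2 + (12-0)^2) = 17.6918

17.6918


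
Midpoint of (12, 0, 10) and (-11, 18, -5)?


Midpoint = ((12+-11)/2, (0+18)/2, (10+-5)/2) = (0.5, 9, 2.5)

(0.5, 9, 2.5)


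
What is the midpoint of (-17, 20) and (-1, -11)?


Midpoint = ((-17+-1)/2, (20+-11)/2) = (-9, 4.5)

(-9, 4.5)


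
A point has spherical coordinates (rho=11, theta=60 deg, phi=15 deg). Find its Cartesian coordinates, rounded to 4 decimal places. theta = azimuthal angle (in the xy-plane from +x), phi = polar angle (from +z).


x = 11 * sin(15) * cos(60) = 1.4235
y = 11 * sin(15) * sin(60) = 2.4656
z = 11 * cos(15) = 10.6252

(1.4235, 2.4656, 10.6252)


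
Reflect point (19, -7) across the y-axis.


Reflection across y-axis: (x, y) -> (-x, y)
(19, -7) -> (-19, -7)

(-19, -7)


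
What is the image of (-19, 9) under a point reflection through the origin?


Reflection through origin: (x, y) -> (-x, -y)
(-19, 9) -> (19, -9)

(19, -9)


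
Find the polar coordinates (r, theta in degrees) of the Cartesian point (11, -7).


r = sqrt(11^2 + (-7)^2) = 13.0384
theta = atan2(-7, 11) = 327.5288 degrees

r = 13.0384, theta = 327.5288 degrees


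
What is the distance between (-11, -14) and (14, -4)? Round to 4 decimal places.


d = sqrt((14--11)^2 + (-4--14)^2) = 26.9258

26.9258


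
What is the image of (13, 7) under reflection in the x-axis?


Reflection across x-axis: (x, y) -> (x, -y)
(13, 7) -> (13, -7)

(13, -7)


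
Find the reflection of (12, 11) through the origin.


Reflection through origin: (x, y) -> (-x, -y)
(12, 11) -> (-12, -11)

(-12, -11)


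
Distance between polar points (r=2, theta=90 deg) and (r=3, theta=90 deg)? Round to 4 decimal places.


d = sqrt(r1^2 + r2^2 - 2*r1*r2*cos(t2-t1))
d = sqrt(2^2 + 3^2 - 2*2*3*cos(90-90)) = 1

1


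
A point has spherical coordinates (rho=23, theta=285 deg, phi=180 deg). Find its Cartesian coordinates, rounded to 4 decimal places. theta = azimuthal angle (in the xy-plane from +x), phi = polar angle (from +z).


x = 23 * sin(180) * cos(285) = 0
y = 23 * sin(180) * sin(285) = 0
z = 23 * cos(180) = -23

(0, 0, -23)


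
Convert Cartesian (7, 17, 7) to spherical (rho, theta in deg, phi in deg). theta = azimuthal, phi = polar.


rho = sqrt(7^2 + 17^2 + 7^2) = 19.6723
theta = atan2(17, 7) = 67.6199 deg
phi = acos(7/19.6723) = 69.1557 deg

rho = 19.6723, theta = 67.6199 deg, phi = 69.1557 deg


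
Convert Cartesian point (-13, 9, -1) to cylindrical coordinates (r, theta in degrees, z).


r = sqrt((-13)^2 + 9^2) = 15.8114
theta = atan2(9, -13) = 145.3048 deg
z = -1

r = 15.8114, theta = 145.3048 deg, z = -1


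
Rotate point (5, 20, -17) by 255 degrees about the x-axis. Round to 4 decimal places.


x' = 5
y' = 20*cos(255) - -17*sin(255) = -21.5971
z' = 20*sin(255) + -17*cos(255) = -14.9186

(5, -21.5971, -14.9186)


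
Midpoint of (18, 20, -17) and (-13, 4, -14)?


Midpoint = ((18+-13)/2, (20+4)/2, (-17+-14)/2) = (2.5, 12, -15.5)

(2.5, 12, -15.5)


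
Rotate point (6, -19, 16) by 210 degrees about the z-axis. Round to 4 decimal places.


x' = 6*cos(210) - -19*sin(210) = -14.6962
y' = 6*sin(210) + -19*cos(210) = 13.4545
z' = 16

(-14.6962, 13.4545, 16)


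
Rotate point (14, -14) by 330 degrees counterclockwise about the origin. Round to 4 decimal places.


x' = 14*cos(330) - -14*sin(330) = 5.1244
y' = 14*sin(330) + -14*cos(330) = -19.1244

(5.1244, -19.1244)


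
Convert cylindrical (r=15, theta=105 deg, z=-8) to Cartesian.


x = 15 * cos(105) = -3.8823
y = 15 * sin(105) = 14.4889
z = -8

(-3.8823, 14.4889, -8)


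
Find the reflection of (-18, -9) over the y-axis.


Reflection across y-axis: (x, y) -> (-x, y)
(-18, -9) -> (18, -9)

(18, -9)


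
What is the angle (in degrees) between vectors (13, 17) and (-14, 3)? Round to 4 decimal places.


dot = 13*-14 + 17*3 = -131
|u| = 21.4009, |v| = 14.3178
cos(angle) = -0.4275
angle = 115.3106 degrees

115.3106 degrees


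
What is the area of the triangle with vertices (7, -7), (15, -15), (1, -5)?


Area = |x1(y2-y3) + x2(y3-y1) + x3(y1-y2)| / 2
= |7*(-15--5) + 15*(-5--7) + 1*(-7--15)| / 2
= 16

16


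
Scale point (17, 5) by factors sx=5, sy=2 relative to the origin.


Scaling: (x*sx, y*sy) = (17*5, 5*2) = (85, 10)

(85, 10)


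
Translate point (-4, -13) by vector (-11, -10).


Translation: (x+dx, y+dy) = (-4+-11, -13+-10) = (-15, -23)

(-15, -23)


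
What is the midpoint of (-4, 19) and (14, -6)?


Midpoint = ((-4+14)/2, (19+-6)/2) = (5, 6.5)

(5, 6.5)


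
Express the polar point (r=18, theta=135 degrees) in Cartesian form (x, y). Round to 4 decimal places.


x = 18 * cos(135) = -12.7279
y = 18 * sin(135) = 12.7279

(-12.7279, 12.7279)


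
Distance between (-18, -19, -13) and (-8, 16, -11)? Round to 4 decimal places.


d = sqrt((-8--18)^2 + (16--19)^2 + (-11--13)^2) = 36.4555

36.4555


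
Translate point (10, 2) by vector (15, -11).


Translation: (x+dx, y+dy) = (10+15, 2+-11) = (25, -9)

(25, -9)


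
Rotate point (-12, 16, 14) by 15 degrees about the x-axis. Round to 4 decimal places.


x' = -12
y' = 16*cos(15) - 14*sin(15) = 11.8313
z' = 16*sin(15) + 14*cos(15) = 17.6641

(-12, 11.8313, 17.6641)


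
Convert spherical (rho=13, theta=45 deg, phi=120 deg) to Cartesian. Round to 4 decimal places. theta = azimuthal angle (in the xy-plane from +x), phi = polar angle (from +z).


x = 13 * sin(120) * cos(45) = 7.9608
y = 13 * sin(120) * sin(45) = 7.9608
z = 13 * cos(120) = -6.5

(7.9608, 7.9608, -6.5)


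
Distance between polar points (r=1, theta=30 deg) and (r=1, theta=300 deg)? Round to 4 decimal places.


d = sqrt(r1^2 + r2^2 - 2*r1*r2*cos(t2-t1))
d = sqrt(1^2 + 1^2 - 2*1*1*cos(300-30)) = 1.4142

1.4142
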